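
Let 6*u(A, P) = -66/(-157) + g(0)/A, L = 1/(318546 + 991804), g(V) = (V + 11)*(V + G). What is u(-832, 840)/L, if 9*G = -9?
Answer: 37108456825/391872 ≈ 94695.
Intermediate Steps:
G = -1 (G = (1/9)*(-9) = -1)
g(V) = (-1 + V)*(11 + V) (g(V) = (V + 11)*(V - 1) = (11 + V)*(-1 + V) = (-1 + V)*(11 + V))
L = 1/1310350 ≈ 7.6316e-7
u(A, P) = 11/157 - 11/(6*A) (u(A, P) = (-66/(-157) + (-11 + 0**2 + 10*0)/A)/6 = (-66*(-1/157) + (-11 + 0 + 0)/A)/6 = (66/157 - 11/A)/6 = 11/157 - 11/(6*A))
u(-832, 840)/L = ((11/942)*(-157 + 6*(-832))/(-832))/(1/1310350) = ((11/942)*(-1/832)*(-157 - 4992))*1310350 = ((11/942)*(-1/832)*(-5149))*1310350 = (56639/783744)*1310350 = 37108456825/391872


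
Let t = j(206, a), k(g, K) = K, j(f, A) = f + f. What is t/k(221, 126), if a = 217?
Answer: 206/63 ≈ 3.2698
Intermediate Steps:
j(f, A) = 2*f
t = 412 (t = 2*206 = 412)
t/k(221, 126) = 412/126 = 412*(1/126) = 206/63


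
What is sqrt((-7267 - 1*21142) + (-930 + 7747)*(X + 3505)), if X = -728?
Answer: 40*sqrt(11814) ≈ 4347.7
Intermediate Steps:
sqrt((-7267 - 1*21142) + (-930 + 7747)*(X + 3505)) = sqrt((-7267 - 1*21142) + (-930 + 7747)*(-728 + 3505)) = sqrt((-7267 - 21142) + 6817*2777) = sqrt(-28409 + 18930809) = sqrt(18902400) = 40*sqrt(11814)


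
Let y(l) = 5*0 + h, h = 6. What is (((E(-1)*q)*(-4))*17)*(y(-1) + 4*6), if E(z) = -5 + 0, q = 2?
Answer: 20400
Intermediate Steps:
y(l) = 6 (y(l) = 5*0 + 6 = 0 + 6 = 6)
E(z) = -5
(((E(-1)*q)*(-4))*17)*(y(-1) + 4*6) = ((-5*2*(-4))*17)*(6 + 4*6) = (-10*(-4)*17)*(6 + 24) = (40*17)*30 = 680*30 = 20400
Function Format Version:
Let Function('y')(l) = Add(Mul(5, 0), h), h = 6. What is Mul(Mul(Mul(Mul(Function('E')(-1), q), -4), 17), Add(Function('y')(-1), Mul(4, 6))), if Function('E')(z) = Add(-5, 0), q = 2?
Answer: 20400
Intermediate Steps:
Function('y')(l) = 6 (Function('y')(l) = Add(Mul(5, 0), 6) = Add(0, 6) = 6)
Function('E')(z) = -5
Mul(Mul(Mul(Mul(Function('E')(-1), q), -4), 17), Add(Function('y')(-1), Mul(4, 6))) = Mul(Mul(Mul(Mul(-5, 2), -4), 17), Add(6, Mul(4, 6))) = Mul(Mul(Mul(-10, -4), 17), Add(6, 24)) = Mul(Mul(40, 17), 30) = Mul(680, 30) = 20400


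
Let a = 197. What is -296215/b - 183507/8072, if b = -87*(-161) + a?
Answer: -1249395227/28663672 ≈ -43.588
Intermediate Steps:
b = 14204 (b = -87*(-161) + 197 = 14007 + 197 = 14204)
-296215/b - 183507/8072 = -296215/14204 - 183507/8072 = -1249395227/28663672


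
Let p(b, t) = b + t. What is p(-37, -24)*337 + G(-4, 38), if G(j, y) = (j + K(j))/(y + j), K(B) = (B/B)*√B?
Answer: -349471/17 + I/17 ≈ -20557.0 + 0.058824*I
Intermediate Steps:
K(B) = √B (K(B) = 1*√B = √B)
G(j, y) = (j + √j)/(j + y) (G(j, y) = (j + √j)/(y + j) = (j + √j)/(j + y))
p(-37, -24)*337 + G(-4, 38) = (-37 - 24)*337 + (-4 + √(-4))/(-4 + 38) = -61*337 + (-4 + 2*I)/34 = -20557 + (-4 + 2*I)/34 = -20557 + (-2/17 + I/17) = -349471/17 + I/17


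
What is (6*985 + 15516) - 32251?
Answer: -10825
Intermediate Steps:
(6*985 + 15516) - 32251 = (5910 + 15516) - 32251 = 21426 - 32251 = -10825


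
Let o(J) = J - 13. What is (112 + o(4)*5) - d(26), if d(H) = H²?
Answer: -609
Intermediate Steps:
o(J) = -13 + J
(112 + o(4)*5) - d(26) = (112 + (-13 + 4)*5) - 1*26² = (112 - 9*5) - 1*676 = (112 - 45) - 676 = 67 - 676 = -609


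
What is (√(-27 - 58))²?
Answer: -85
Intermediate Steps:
(√(-27 - 58))² = (√(-85))² = (I*√85)² = -85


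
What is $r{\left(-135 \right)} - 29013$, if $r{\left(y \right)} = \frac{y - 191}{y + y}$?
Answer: $- \frac{3916592}{135} \approx -29012.0$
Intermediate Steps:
$r{\left(y \right)} = \frac{-191 + y}{2 y}$
$r{\left(-135 \right)} - 29013 = \frac{-191 - 135}{2 \left(-135\right)} - 29013 = \frac{1}{2} \left(- \frac{1}{135}\right) \left(-326\right) - 29013 = \frac{163}{135} - 29013 = - \frac{3916592}{135}$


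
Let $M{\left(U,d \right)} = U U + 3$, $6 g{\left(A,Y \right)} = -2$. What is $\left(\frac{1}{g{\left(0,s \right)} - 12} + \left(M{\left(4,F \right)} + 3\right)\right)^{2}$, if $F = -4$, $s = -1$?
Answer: $\frac{657721}{1369} \approx 480.44$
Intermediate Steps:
$g{\left(A,Y \right)} = - \frac{1}{3}$ ($g{\left(A,Y \right)} = \frac{1}{6} \left(-2\right) = - \frac{1}{3}$)
$M{\left(U,d \right)} = 3 + U^{2}$ ($M{\left(U,d \right)} = U^{2} + 3 = 3 + U^{2}$)
$\left(\frac{1}{g{\left(0,s \right)} - 12} + \left(M{\left(4,F \right)} + 3\right)\right)^{2} = \left(\frac{1}{- \frac{1}{3} - 12} + \left(\left(3 + 4^{2}\right) + 3\right)\right)^{2} = \left(\frac{1}{- \frac{37}{3}} + \left(\left(3 + 16\right) + 3\right)\right)^{2} = \left(- \frac{3}{37} + \left(19 + 3\right)\right)^{2} = \left(- \frac{3}{37} + 22\right)^{2} = \left(\frac{811}{37}\right)^{2} = \frac{657721}{1369}$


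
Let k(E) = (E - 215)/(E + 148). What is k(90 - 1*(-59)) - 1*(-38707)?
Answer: 348361/9 ≈ 38707.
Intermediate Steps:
k(E) = (-215 + E)/(148 + E)
k(90 - 1*(-59)) - 1*(-38707) = (-215 + (90 - 1*(-59)))/(148 + (90 - 1*(-59))) - 1*(-38707) = (-215 + (90 + 59))/(148 + (90 + 59)) + 38707 = (-215 + 149)/(148 + 149) + 38707 = -66/297 + 38707 = (1/297)*(-66) + 38707 = -2/9 + 38707 = 348361/9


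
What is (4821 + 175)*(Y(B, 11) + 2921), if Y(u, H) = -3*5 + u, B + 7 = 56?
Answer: 14763180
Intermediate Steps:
B = 49 (B = -7 + 56 = 49)
Y(u, H) = -15 + u
(4821 + 175)*(Y(B, 11) + 2921) = (4821 + 175)*((-15 + 49) + 2921) = 4996*(34 + 2921) = 4996*2955 = 14763180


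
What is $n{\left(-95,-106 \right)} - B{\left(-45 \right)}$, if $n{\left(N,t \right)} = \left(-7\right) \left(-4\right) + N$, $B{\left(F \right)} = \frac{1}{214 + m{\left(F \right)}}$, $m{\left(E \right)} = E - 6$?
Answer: $- \frac{10922}{163} \approx -67.006$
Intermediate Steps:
$m{\left(E \right)} = -6 + E$ ($m{\left(E \right)} = E - 6 = -6 + E$)
$B{\left(F \right)} = \frac{1}{208 + F}$ ($B{\left(F \right)} = \frac{1}{214 + \left(-6 + F\right)} = \frac{1}{208 + F}$)
$n{\left(N,t \right)} = 28 + N$
$n{\left(-95,-106 \right)} - B{\left(-45 \right)} = \left(28 - 95\right) - \frac{1}{208 - 45} = -67 - \frac{1}{163} = - \frac{10922}{163}$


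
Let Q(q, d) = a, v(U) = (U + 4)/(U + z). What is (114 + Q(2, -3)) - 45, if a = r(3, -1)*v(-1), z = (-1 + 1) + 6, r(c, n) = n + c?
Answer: 351/5 ≈ 70.200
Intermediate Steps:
r(c, n) = c + n
z = 6 (z = 0 + 6 = 6)
v(U) = (4 + U)/(6 + U) (v(U) = (U + 4)/(U + 6) = (4 + U)/(6 + U))
a = 6/5 (a = (3 - 1)*((4 - 1)/(6 - 1)) = 2*(3/5) = 6/5 ≈ 1.2000)
Q(q, d) = 6/5
(114 + Q(2, -3)) - 45 = (114 + 6/5) - 45 = 576/5 - 45 = 351/5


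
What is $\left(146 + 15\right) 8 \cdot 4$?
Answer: $5152$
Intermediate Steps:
$\left(146 + 15\right) 8 \cdot 4 = 161 \cdot 32 = 5152$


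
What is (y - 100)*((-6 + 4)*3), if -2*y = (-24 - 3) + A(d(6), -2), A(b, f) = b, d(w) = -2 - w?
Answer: 495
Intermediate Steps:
y = 35/2 (y = -((-24 - 3) + (-2 - 1*6))/2 = -(-27 + (-2 - 6))/2 = -(-27 - 8)/2 = -½*(-35) = 35/2 ≈ 17.500)
(y - 100)*((-6 + 4)*3) = (35/2 - 100)*((-6 + 4)*3) = -(-165)*3 = -165/2*(-6) = 495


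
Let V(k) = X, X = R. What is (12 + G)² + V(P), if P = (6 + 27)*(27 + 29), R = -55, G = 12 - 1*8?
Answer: 201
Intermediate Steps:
G = 4 (G = 12 - 8 = 4)
X = -55
P = 1848 (P = 33*56 = 1848)
V(k) = -55
(12 + G)² + V(P) = (12 + 4)² - 55 = 16² - 55 = 256 - 55 = 201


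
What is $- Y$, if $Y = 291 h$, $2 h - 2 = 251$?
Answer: $- \frac{73623}{2} \approx -36812.0$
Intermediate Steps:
$h = \frac{253}{2}$ ($h = 1 + \frac{1}{2} \cdot 251 = 1 + \frac{251}{2} = \frac{253}{2} \approx 126.5$)
$Y = \frac{73623}{2}$ ($Y = 291 \cdot \frac{253}{2} = \frac{73623}{2} \approx 36812.0$)
$- Y = \left(-1\right) \frac{73623}{2} = - \frac{73623}{2}$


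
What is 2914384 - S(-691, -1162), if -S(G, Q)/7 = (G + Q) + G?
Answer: 2896576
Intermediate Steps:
S(G, Q) = -14*G - 7*Q (S(G, Q) = -7*((G + Q) + G) = -7*(Q + 2*G) = -14*G - 7*Q)
2914384 - S(-691, -1162) = 2914384 - (-14*(-691) - 7*(-1162)) = 2914384 - (9674 + 8134) = 2914384 - 1*17808 = 2914384 - 17808 = 2896576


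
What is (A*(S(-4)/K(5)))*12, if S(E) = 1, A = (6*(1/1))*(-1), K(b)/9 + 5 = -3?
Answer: 1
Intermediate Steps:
K(b) = -72 (K(b) = -45 + 9*(-3) = -45 - 27 = -72)
A = -6 (A = (6*(1*1))*(-1) = (6*1)*(-1) = 6*(-1) = -6)
(A*(S(-4)/K(5)))*12 = -6/(-72)*12 = -6*(-1)/72*12 = -6*(-1/72)*12 = (1/12)*12 = 1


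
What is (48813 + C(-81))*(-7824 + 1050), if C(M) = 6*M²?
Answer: -597324546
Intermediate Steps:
(48813 + C(-81))*(-7824 + 1050) = (48813 + 6*(-81)²)*(-7824 + 1050) = (48813 + 6*6561)*(-6774) = (48813 + 39366)*(-6774) = 88179*(-6774) = -597324546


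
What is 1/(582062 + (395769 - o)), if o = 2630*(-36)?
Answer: 1/1072511 ≈ 9.3239e-7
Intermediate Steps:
o = -94680
1/(582062 + (395769 - o)) = 1/(582062 + (395769 - 1*(-94680))) = 1/(582062 + (395769 + 94680)) = 1/(582062 + 490449) = 1/1072511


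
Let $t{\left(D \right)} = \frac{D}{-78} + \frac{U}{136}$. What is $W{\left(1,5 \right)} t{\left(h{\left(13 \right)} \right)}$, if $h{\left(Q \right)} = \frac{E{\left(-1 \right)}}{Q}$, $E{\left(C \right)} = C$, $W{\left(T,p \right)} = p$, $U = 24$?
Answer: $\frac{15295}{17238} \approx 0.88728$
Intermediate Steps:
$h{\left(Q \right)} = - \frac{1}{Q}$
$t{\left(D \right)} = \frac{3}{17} - \frac{D}{78}$ ($t{\left(D \right)} = \frac{D}{-78} + \frac{24}{136} = D \left(- \frac{1}{78}\right) + 24 \cdot \frac{1}{136} = - \frac{D}{78} + \frac{3}{17} = \frac{3}{17} - \frac{D}{78}$)
$W{\left(1,5 \right)} t{\left(h{\left(13 \right)} \right)} = 5 \left(\frac{3}{17} - \frac{\left(-1\right) \frac{1}{13}}{78}\right) = 5 \left(\frac{3}{17} - - \frac{1}{1014}\right) = 5 \left(\frac{3}{17} + \frac{1}{1014}\right) = 5 \cdot \frac{3059}{17238} = \frac{15295}{17238}$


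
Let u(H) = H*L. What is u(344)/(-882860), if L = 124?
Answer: -10664/220715 ≈ -0.048316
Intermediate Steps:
u(H) = 124*H (u(H) = H*124 = 124*H)
u(344)/(-882860) = (124*344)/(-882860) = 42656*(-1/882860) = -10664/220715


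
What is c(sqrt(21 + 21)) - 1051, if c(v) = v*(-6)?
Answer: -1051 - 6*sqrt(42) ≈ -1089.9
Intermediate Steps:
c(v) = -6*v
c(sqrt(21 + 21)) - 1051 = -6*sqrt(21 + 21) - 1051 = -6*sqrt(42) - 1051 = -1051 - 6*sqrt(42)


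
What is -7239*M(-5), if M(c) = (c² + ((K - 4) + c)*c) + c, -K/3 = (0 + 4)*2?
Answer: -1339215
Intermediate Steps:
K = -24 (K = -3*(0 + 4)*2 = -12*2 = -3*8 = -24)
M(c) = c + c² + c*(-28 + c) (M(c) = (c² + ((-24 - 4) + c)*c) + c = (c² + (-28 + c)*c) + c = (c² + c*(-28 + c)) + c = c + c² + c*(-28 + c))
-7239*M(-5) = -(-36195)*(-27 + 2*(-5)) = -(-36195)*(-27 - 10) = -(-36195)*(-37) = -7239*185 = -1339215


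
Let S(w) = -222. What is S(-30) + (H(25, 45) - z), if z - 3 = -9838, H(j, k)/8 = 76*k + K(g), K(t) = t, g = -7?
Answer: 36917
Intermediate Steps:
H(j, k) = -56 + 608*k (H(j, k) = 8*(76*k - 7) = 8*(-7 + 76*k) = -56 + 608*k)
z = -9835 (z = 3 - 9838 = -9835)
S(-30) + (H(25, 45) - z) = -222 + ((-56 + 608*45) - 1*(-9835)) = -222 + ((-56 + 27360) + 9835) = -222 + (27304 + 9835) = -222 + 37139 = 36917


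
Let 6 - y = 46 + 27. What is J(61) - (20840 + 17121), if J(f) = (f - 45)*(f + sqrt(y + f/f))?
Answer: -36985 + 16*I*sqrt(66) ≈ -36985.0 + 129.98*I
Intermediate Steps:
y = -67 (y = 6 - (46 + 27) = 6 - 1*73 = 6 - 73 = -67)
J(f) = (-45 + f)*(f + I*sqrt(66)) (J(f) = (f - 45)*(f + sqrt(-67 + f/f)) = (-45 + f)*(f + sqrt(-67 + 1)) = (-45 + f)*(f + sqrt(-66)) = (-45 + f)*(f + I*sqrt(66)))
J(61) - (20840 + 17121) = (61**2 - 45*61 - 45*I*sqrt(66) + I*61*sqrt(66)) - (20840 + 17121) = (3721 - 2745 - 45*I*sqrt(66) + 61*I*sqrt(66)) - 1*37961 = (976 + 16*I*sqrt(66)) - 37961 = -36985 + 16*I*sqrt(66)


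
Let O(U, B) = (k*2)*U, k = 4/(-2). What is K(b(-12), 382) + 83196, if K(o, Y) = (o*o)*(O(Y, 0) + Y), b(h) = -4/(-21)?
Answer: 12223700/147 ≈ 83154.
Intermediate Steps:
k = -2 (k = 4*(-1/2) = -2)
b(h) = 4/21 (b(h) = -4*(-1/21) = 4/21)
O(U, B) = -4*U (O(U, B) = (-2*2)*U = -4*U)
K(o, Y) = -3*Y*o**2 (K(o, Y) = (o*o)*(-4*Y + Y) = o**2*(-3*Y) = -3*Y*o**2)
K(b(-12), 382) + 83196 = -3*382*(4/21)**2 + 83196 = -3*382*16/441 + 83196 = -6112/147 + 83196 = 12223700/147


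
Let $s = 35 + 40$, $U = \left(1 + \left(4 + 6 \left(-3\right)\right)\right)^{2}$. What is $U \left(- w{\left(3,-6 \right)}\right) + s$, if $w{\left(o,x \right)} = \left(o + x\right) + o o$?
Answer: $-939$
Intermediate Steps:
$w{\left(o,x \right)} = o + x + o^{2}$ ($w{\left(o,x \right)} = \left(o + x\right) + o^{2} = o + x + o^{2}$)
$U = 169$ ($U = \left(1 + \left(4 - 18\right)\right)^{2} = \left(1 - 14\right)^{2} = \left(-13\right)^{2} = 169$)
$s = 75$
$U \left(- w{\left(3,-6 \right)}\right) + s = 169 \left(- (3 - 6 + 3^{2})\right) + 75 = 169 \left(- (3 - 6 + 9)\right) + 75 = 169 \left(\left(-1\right) 6\right) + 75 = 169 \left(-6\right) + 75 = -1014 + 75 = -939$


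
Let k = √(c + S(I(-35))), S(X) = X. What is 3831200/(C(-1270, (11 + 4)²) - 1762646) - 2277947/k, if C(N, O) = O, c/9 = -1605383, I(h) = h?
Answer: -3831200/1762421 + 2277947*I*√14448482/14448482 ≈ -2.1738 + 599.28*I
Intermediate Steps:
c = -14448447 (c = 9*(-1605383) = -14448447)
k = I*√14448482 (k = √(-14448447 - 35) = √(-14448482) = I*√14448482 ≈ 3801.1*I)
3831200/(C(-1270, (11 + 4)²) - 1762646) - 2277947/k = 3831200/((11 + 4)² - 1762646) - 2277947*(-I*√14448482/14448482) = 3831200/(15² - 1762646) - (-2277947)*I*√14448482/14448482 = 3831200/(225 - 1762646) + 2277947*I*√14448482/14448482 = 3831200/(-1762421) + 2277947*I*√14448482/14448482 = 3831200*(-1/1762421) + 2277947*I*√14448482/14448482 = -3831200/1762421 + 2277947*I*√14448482/14448482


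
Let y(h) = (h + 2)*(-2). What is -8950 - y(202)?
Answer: -8542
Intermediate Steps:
y(h) = -4 - 2*h (y(h) = (2 + h)*(-2) = -4 - 2*h)
-8950 - y(202) = -8950 - (-4 - 2*202) = -8950 - (-4 - 404) = -8950 - 1*(-408) = -8950 + 408 = -8542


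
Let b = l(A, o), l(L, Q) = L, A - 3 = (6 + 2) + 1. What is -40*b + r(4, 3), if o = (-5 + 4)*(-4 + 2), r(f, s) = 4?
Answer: -476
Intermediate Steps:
o = 2 (o = -1*(-2) = 2)
A = 12 (A = 3 + ((6 + 2) + 1) = 3 + (8 + 1) = 3 + 9 = 12)
b = 12
-40*b + r(4, 3) = -40*12 + 4 = -480 + 4 = -476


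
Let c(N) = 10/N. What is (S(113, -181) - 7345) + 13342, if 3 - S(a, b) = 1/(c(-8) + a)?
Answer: 2681996/447 ≈ 6000.0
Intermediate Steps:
S(a, b) = 3 - 1/(-5/4 + a) (S(a, b) = 3 - 1/(10/(-8) + a) = 3 - 1/(10*(-⅛) + a) = 3 - 1/(-5/4 + a))
(S(113, -181) - 7345) + 13342 = ((-19 + 12*113)/(-5 + 4*113) - 7345) + 13342 = ((-19 + 1356)/(-5 + 452) - 7345) + 13342 = (1337/447 - 7345) + 13342 = -3281878/447 + 13342 = 2681996/447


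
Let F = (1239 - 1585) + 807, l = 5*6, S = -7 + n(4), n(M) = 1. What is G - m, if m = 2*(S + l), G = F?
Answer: 413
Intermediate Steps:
S = -6 (S = -7 + 1 = -6)
l = 30
F = 461 (F = -346 + 807 = 461)
G = 461
m = 48 (m = 2*(-6 + 30) = 2*24 = 48)
G - m = 461 - 1*48 = 461 - 48 = 413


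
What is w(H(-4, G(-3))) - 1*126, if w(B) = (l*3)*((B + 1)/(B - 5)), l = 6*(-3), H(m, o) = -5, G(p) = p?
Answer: -738/5 ≈ -147.60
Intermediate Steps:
l = -18
w(B) = -54*(1 + B)/(-5 + B) (w(B) = (-18*3)*((B + 1)/(B - 5)) = -54*(1 + B)/(-5 + B))
w(H(-4, G(-3))) - 1*126 = 54*(-1 - 1*(-5))/(-5 - 5) - 1*126 = 54*(-1 + 5)/(-10) - 126 = 54*(-⅒)*4 - 126 = -108/5 - 126 = -738/5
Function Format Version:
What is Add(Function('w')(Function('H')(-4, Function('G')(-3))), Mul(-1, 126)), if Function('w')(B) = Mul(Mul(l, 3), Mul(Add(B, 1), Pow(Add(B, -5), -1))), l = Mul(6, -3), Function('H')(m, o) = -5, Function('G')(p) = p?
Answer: Rational(-738, 5) ≈ -147.60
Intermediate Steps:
l = -18
Function('w')(B) = Mul(-54, Pow(Add(-5, B), -1), Add(1, B)) (Function('w')(B) = Mul(Mul(-18, 3), Mul(Add(B, 1), Pow(Add(B, -5), -1))) = Mul(-54, Mul(Add(1, B), Pow(Add(-5, B), -1))) = Mul(-54, Mul(Pow(Add(-5, B), -1), Add(1, B))) = Mul(-54, Pow(Add(-5, B), -1), Add(1, B)))
Add(Function('w')(Function('H')(-4, Function('G')(-3))), Mul(-1, 126)) = Add(Mul(54, Pow(Add(-5, -5), -1), Add(-1, Mul(-1, -5))), Mul(-1, 126)) = Add(Mul(54, Pow(-10, -1), Add(-1, 5)), -126) = Add(Mul(54, Rational(-1, 10), 4), -126) = Add(Rational(-108, 5), -126) = Rational(-738, 5)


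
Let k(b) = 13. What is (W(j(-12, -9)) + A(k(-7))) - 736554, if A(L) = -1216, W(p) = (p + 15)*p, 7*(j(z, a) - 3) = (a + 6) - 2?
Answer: -36148794/49 ≈ -7.3773e+5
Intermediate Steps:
j(z, a) = 25/7 + a/7 (j(z, a) = 3 + ((a + 6) - 2)/7 = 3 + ((6 + a) - 2)/7 = 3 + (4 + a)/7 = 3 + (4/7 + a/7) = 25/7 + a/7)
W(p) = p*(15 + p) (W(p) = (15 + p)*p = p*(15 + p))
(W(j(-12, -9)) + A(k(-7))) - 736554 = ((25/7 + (1/7)*(-9))*(15 + (25/7 + (1/7)*(-9))) - 1216) - 736554 = ((25/7 - 9/7)*(15 + (25/7 - 9/7)) - 1216) - 736554 = (16*(15 + 16/7)/7 - 1216) - 736554 = ((16/7)*(121/7) - 1216) - 736554 = (1936/49 - 1216) - 736554 = -57648/49 - 736554 = -36148794/49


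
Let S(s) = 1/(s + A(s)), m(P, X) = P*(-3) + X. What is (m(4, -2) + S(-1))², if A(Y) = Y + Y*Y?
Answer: 225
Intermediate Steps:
A(Y) = Y + Y²
m(P, X) = X - 3*P (m(P, X) = -3*P + X = X - 3*P)
S(s) = 1/(s + s*(1 + s))
(m(4, -2) + S(-1))² = ((-2 - 3*4) + 1/((-1)*(2 - 1)))² = ((-2 - 12) - 1/1)² = (-14 - 1*1)² = (-14 - 1)² = (-15)² = 225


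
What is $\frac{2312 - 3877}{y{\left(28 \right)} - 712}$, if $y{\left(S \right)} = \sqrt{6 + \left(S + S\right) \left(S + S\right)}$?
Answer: $\frac{557140}{251901} + \frac{1565 \sqrt{3142}}{503802} \approx 2.3859$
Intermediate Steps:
$y{\left(S \right)} = \sqrt{6 + 4 S^{2}}$ ($y{\left(S \right)} = \sqrt{6 + 2 S 2 S} = \sqrt{6 + 4 S^{2}}$)
$\frac{2312 - 3877}{y{\left(28 \right)} - 712} = \frac{2312 - 3877}{\sqrt{6 + 4 \cdot 28^{2}} - 712} = - \frac{1565}{\sqrt{6 + 4 \cdot 784} - 712} = - \frac{1565}{\sqrt{6 + 3136} - 712} = - \frac{1565}{\sqrt{3142} - 712} = - \frac{1565}{-712 + \sqrt{3142}}$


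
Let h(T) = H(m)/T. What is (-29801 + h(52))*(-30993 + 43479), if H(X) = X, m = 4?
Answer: -4837226232/13 ≈ -3.7209e+8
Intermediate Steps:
h(T) = 4/T
(-29801 + h(52))*(-30993 + 43479) = (-29801 + 4/52)*(-30993 + 43479) = (-29801 + 4*(1/52))*12486 = (-29801 + 1/13)*12486 = -387412/13*12486 = -4837226232/13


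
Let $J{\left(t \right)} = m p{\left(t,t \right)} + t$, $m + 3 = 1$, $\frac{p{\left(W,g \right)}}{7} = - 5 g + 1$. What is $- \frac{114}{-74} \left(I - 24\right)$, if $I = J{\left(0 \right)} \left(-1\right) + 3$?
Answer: $- \frac{399}{37} \approx -10.784$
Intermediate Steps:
$p{\left(W,g \right)} = 7 - 35 g$ ($p{\left(W,g \right)} = 7 \left(- 5 g + 1\right) = 7 \left(1 - 5 g\right) = 7 - 35 g$)
$m = -2$ ($m = -3 + 1 = -2$)
$J{\left(t \right)} = -14 + 71 t$ ($J{\left(t \right)} = - 2 \left(7 - 35 t\right) + t = \left(-14 + 70 t\right) + t = -14 + 71 t$)
$I = 17$ ($I = \left(-14 + 71 \cdot 0\right) \left(-1\right) + 3 = \left(-14 + 0\right) \left(-1\right) + 3 = \left(-14\right) \left(-1\right) + 3 = 14 + 3 = 17$)
$- \frac{114}{-74} \left(I - 24\right) = - \frac{114}{-74} \left(17 - 24\right) = \left(-114\right) \left(- \frac{1}{74}\right) \left(-7\right) = \frac{57}{37} \left(-7\right) = - \frac{399}{37}$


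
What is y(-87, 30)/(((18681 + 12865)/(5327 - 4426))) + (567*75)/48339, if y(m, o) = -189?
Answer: -765567369/169433566 ≈ -4.5184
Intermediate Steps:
y(-87, 30)/(((18681 + 12865)/(5327 - 4426))) + (567*75)/48339 = -189*(5327 - 4426)/(18681 + 12865) + (567*75)/48339 = -189/(31546/901) + 42525*(1/48339) = -189/(31546*(1/901)) + 4725/5371 = -189/31546/901 + 4725/5371 = -189*901/31546 + 4725/5371 = -170289/31546 + 4725/5371 = -765567369/169433566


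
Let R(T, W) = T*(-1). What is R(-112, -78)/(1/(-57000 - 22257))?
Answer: -8876784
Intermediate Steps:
R(T, W) = -T
R(-112, -78)/(1/(-57000 - 22257)) = (-1*(-112))/(1/(-57000 - 22257)) = 112/(1/(-79257)) = 112/(-1/79257) = 112*(-79257) = -8876784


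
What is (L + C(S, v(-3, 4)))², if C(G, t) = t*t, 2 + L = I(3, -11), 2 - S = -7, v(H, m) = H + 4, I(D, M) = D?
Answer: 4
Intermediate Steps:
v(H, m) = 4 + H
S = 9 (S = 2 - 1*(-7) = 2 + 7 = 9)
L = 1 (L = -2 + 3 = 1)
C(G, t) = t²
(L + C(S, v(-3, 4)))² = (1 + (4 - 3)²)² = (1 + 1²)² = (1 + 1)² = 2² = 4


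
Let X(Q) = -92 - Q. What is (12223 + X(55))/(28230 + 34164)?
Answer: 6038/31197 ≈ 0.19354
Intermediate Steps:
(12223 + X(55))/(28230 + 34164) = (12223 + (-92 - 1*55))/(28230 + 34164) = (12223 + (-92 - 55))/62394 = (12223 - 147)*(1/62394) = 12076*(1/62394) = 6038/31197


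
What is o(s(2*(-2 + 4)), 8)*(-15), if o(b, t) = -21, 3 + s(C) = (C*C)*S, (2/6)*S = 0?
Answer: 315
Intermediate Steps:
S = 0 (S = 3*0 = 0)
s(C) = -3 (s(C) = -3 + (C*C)*0 = -3 + C²*0 = -3 + 0 = -3)
o(s(2*(-2 + 4)), 8)*(-15) = -21*(-15) = 315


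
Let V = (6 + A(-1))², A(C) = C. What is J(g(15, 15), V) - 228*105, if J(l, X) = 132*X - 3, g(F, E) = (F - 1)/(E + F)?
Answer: -20643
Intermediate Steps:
g(F, E) = (-1 + F)/(E + F)
V = 25 (V = (6 - 1)² = 5² = 25)
J(l, X) = -3 + 132*X
J(g(15, 15), V) - 228*105 = (-3 + 132*25) - 228*105 = (-3 + 3300) - 23940 = 3297 - 23940 = -20643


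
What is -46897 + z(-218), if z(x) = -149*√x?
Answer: -46897 - 149*I*√218 ≈ -46897.0 - 2200.0*I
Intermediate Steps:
-46897 + z(-218) = -46897 - 149*I*√218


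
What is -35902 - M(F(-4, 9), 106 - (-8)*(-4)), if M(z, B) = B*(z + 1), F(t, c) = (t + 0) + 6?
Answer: -36124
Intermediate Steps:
F(t, c) = 6 + t (F(t, c) = t + 6 = 6 + t)
M(z, B) = B*(1 + z)
-35902 - M(F(-4, 9), 106 - (-8)*(-4)) = -35902 - (106 - (-8)*(-4))*(1 + (6 - 4)) = -35902 - (106 - 1*32)*(1 + 2) = -35902 - (106 - 32)*3 = -35902 - 74*3 = -35902 - 1*222 = -35902 - 222 = -36124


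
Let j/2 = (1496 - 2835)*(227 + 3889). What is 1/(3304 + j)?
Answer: -1/11019344 ≈ -9.0749e-8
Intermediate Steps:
j = -11022648 (j = 2*((1496 - 2835)*(227 + 3889)) = 2*(-1339*4116) = 2*(-5511324) = -11022648)
1/(3304 + j) = 1/(3304 - 11022648) = 1/(-11019344) = -1/11019344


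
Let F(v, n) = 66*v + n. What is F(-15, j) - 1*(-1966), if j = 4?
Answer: 980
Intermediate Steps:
F(v, n) = n + 66*v
F(-15, j) - 1*(-1966) = (4 + 66*(-15)) - 1*(-1966) = (4 - 990) + 1966 = -986 + 1966 = 980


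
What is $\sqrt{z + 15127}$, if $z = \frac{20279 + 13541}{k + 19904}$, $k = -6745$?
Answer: $\frac{\sqrt{2619825481067}}{13159} \approx 123.0$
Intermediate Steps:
$z = \frac{33820}{13159}$ ($z = \frac{20279 + 13541}{-6745 + 19904} = \frac{33820}{13159} \approx 2.5701$)
$\sqrt{z + 15127} = \sqrt{\frac{33820}{13159} + 15127} = \sqrt{\frac{199090013}{13159}} = \frac{\sqrt{2619825481067}}{13159}$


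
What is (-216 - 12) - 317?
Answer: -545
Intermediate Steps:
(-216 - 12) - 317 = -228 - 317 = -545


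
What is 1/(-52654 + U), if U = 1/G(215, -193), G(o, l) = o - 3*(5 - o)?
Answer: -845/44492629 ≈ -1.8992e-5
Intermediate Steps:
G(o, l) = -15 + 4*o (G(o, l) = o + (-15 + 3*o) = -15 + 4*o)
U = 1/845 (U = 1/(-15 + 4*215) = 1/(-15 + 860) = 1/845 ≈ 0.0011834)
1/(-52654 + U) = 1/(-52654 + 1/845) = 1/(-44492629/845) = -845/44492629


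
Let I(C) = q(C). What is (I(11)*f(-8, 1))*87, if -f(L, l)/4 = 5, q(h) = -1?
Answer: 1740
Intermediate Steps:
f(L, l) = -20 (f(L, l) = -4*5 = -20)
I(C) = -1
(I(11)*f(-8, 1))*87 = -1*(-20)*87 = 20*87 = 1740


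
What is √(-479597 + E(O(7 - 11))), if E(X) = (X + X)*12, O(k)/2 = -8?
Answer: I*√479981 ≈ 692.81*I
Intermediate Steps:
O(k) = -16 (O(k) = 2*(-8) = -16)
E(X) = 24*X (E(X) = (2*X)*12 = 24*X)
√(-479597 + E(O(7 - 11))) = √(-479597 + 24*(-16)) = √(-479597 - 384) = √(-479981) = I*√479981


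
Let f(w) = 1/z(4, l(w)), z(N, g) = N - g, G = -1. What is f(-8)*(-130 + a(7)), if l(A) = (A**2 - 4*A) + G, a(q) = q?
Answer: 123/91 ≈ 1.3516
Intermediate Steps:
l(A) = -1 + A**2 - 4*A (l(A) = (A**2 - 4*A) - 1 = -1 + A**2 - 4*A)
f(w) = 1/(5 - w**2 + 4*w) (f(w) = 1/(4 - (-1 + w**2 - 4*w)) = 1/(4 + (1 - w**2 + 4*w)) = 1/(5 - w**2 + 4*w))
f(-8)*(-130 + a(7)) = (-130 + 7)/(5 - 1*(-8)**2 + 4*(-8)) = -123/(5 - 1*64 - 32) = -123/(5 - 64 - 32) = -123/(-91) = -1/91*(-123) = 123/91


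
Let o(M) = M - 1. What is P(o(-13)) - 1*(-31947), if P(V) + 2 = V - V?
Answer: 31945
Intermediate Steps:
o(M) = -1 + M
P(V) = -2 (P(V) = -2 + (V - V) = -2 + 0 = -2)
P(o(-13)) - 1*(-31947) = -2 - 1*(-31947) = -2 + 31947 = 31945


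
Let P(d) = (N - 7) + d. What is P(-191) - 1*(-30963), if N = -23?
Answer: 30742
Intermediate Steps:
P(d) = -30 + d (P(d) = (-23 - 7) + d = -30 + d)
P(-191) - 1*(-30963) = (-30 - 191) - 1*(-30963) = -221 + 30963 = 30742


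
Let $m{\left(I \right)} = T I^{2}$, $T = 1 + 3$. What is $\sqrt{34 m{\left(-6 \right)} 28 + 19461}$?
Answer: $\sqrt{156549} \approx 395.66$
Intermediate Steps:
$T = 4$
$m{\left(I \right)} = 4 I^{2}$
$\sqrt{34 m{\left(-6 \right)} 28 + 19461} = \sqrt{34 \cdot 4 \left(-6\right)^{2} \cdot 28 + 19461} = \sqrt{34 \cdot 4 \cdot 36 \cdot 28 + 19461} = \sqrt{34 \cdot 144 \cdot 28 + 19461} = \sqrt{4896 \cdot 28 + 19461} = \sqrt{137088 + 19461} = \sqrt{156549}$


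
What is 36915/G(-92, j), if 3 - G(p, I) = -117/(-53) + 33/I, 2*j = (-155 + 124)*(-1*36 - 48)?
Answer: 169823766/3529 ≈ 48122.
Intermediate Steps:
j = 1302 (j = ((-155 + 124)*(-1*36 - 48))/2 = (-31*(-36 - 48))/2 = (-31*(-84))/2 = (½)*2604 = 1302)
G(p, I) = 42/53 - 33/I (G(p, I) = 3 - (-117/(-53) + 33/I) = 3 - (-117*(-1/53) + 33/I) = 3 - (117/53 + 33/I) = 3 + (-117/53 - 33/I) = 42/53 - 33/I)
36915/G(-92, j) = 36915/(42/53 - 33/1302) = 36915/(42/53 - 33*1/1302) = 36915/(42/53 - 11/434) = 36915/(17645/23002) = 36915*(23002/17645) = 169823766/3529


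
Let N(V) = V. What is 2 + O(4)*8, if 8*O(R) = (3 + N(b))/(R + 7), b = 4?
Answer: 29/11 ≈ 2.6364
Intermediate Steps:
O(R) = 7/(8*(7 + R)) (O(R) = ((3 + 4)/(R + 7))/8 = (7/(7 + R))/8 = 7/(8*(7 + R)))
2 + O(4)*8 = 2 + (7/(8*(7 + 4)))*8 = 2 + ((7/8)/11)*8 = 2 + ((7/8)*(1/11))*8 = 2 + (7/88)*8 = 2 + 7/11 = 29/11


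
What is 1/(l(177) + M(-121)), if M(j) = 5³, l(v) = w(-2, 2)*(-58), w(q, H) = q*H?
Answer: 1/357 ≈ 0.0028011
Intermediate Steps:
w(q, H) = H*q
l(v) = 232 (l(v) = (2*(-2))*(-58) = -4*(-58) = 232)
M(j) = 125
1/(l(177) + M(-121)) = 1/(232 + 125) = 1/357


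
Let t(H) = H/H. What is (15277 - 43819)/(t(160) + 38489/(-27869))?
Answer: 132572833/1770 ≈ 74900.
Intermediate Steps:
t(H) = 1
(15277 - 43819)/(t(160) + 38489/(-27869)) = (15277 - 43819)/(1 + 38489/(-27869)) = -28542/(1 + 38489*(-1/27869)) = -28542/(1 - 38489/27869) = -28542/(-10620/27869) = -28542*(-27869/10620) = 132572833/1770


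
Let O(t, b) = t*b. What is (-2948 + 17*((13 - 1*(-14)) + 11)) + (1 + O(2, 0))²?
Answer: -2301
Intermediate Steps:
O(t, b) = b*t
(-2948 + 17*((13 - 1*(-14)) + 11)) + (1 + O(2, 0))² = (-2948 + 17*((13 - 1*(-14)) + 11)) + (1 + 0*2)² = (-2948 + 17*((13 + 14) + 11)) + (1 + 0)² = (-2948 + 17*(27 + 11)) + 1² = (-2948 + 17*38) + 1 = (-2948 + 646) + 1 = -2302 + 1 = -2301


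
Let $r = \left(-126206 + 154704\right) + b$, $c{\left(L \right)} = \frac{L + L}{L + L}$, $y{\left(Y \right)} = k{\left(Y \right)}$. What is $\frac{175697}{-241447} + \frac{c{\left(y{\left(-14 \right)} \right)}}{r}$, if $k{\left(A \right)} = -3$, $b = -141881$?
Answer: $- \frac{19921294398}{27375985201} \approx -0.72769$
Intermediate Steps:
$y{\left(Y \right)} = -3$
$c{\left(L \right)} = 1$ ($c{\left(L \right)} = \frac{2 L}{2 L} = 2 L \frac{1}{2 L} = 1$)
$r = -113383$ ($r = \left(-126206 + 154704\right) - 141881 = 28498 - 141881 = -113383$)
$\frac{175697}{-241447} + \frac{c{\left(y{\left(-14 \right)} \right)}}{r} = \frac{175697}{-241447} + 1 \frac{1}{-113383} = 175697 \left(- \frac{1}{241447}\right) + 1 \left(- \frac{1}{113383}\right) = - \frac{175697}{241447} - \frac{1}{113383} = - \frac{19921294398}{27375985201}$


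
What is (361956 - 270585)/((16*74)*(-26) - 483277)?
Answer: -91371/514061 ≈ -0.17774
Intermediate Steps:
(361956 - 270585)/((16*74)*(-26) - 483277) = 91371/(1184*(-26) - 483277) = 91371/(-30784 - 483277) = 91371/(-514061) = 91371*(-1/514061) = -91371/514061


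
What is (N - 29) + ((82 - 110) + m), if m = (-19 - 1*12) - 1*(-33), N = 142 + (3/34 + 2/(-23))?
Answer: 68035/782 ≈ 87.001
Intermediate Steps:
N = 111045/782 (N = 142 + (3*(1/34) + 2*(-1/23)) = 142 + (3/34 - 2/23) = 142 + 1/782 = 111045/782 ≈ 142.00)
m = 2 (m = (-19 - 12) + 33 = -31 + 33 = 2)
(N - 29) + ((82 - 110) + m) = (111045/782 - 29) + ((82 - 110) + 2) = 88367/782 + (-28 + 2) = 88367/782 - 26 = 68035/782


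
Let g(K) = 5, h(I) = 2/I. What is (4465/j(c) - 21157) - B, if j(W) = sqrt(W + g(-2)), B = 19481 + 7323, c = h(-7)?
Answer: -47961 + 4465*sqrt(231)/33 ≈ -45905.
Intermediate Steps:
c = -2/7 (c = 2/(-7) = 2*(-1/7) = -2/7 ≈ -0.28571)
B = 26804
j(W) = sqrt(5 + W) (j(W) = sqrt(W + 5) = sqrt(5 + W))
(4465/j(c) - 21157) - B = (4465/(sqrt(5 - 2/7)) - 21157) - 1*26804 = (4465/(sqrt(33/7)) - 21157) - 26804 = (4465/((sqrt(231)/7)) - 21157) - 26804 = (4465*(sqrt(231)/33) - 21157) - 26804 = (4465*sqrt(231)/33 - 21157) - 26804 = (-21157 + 4465*sqrt(231)/33) - 26804 = -47961 + 4465*sqrt(231)/33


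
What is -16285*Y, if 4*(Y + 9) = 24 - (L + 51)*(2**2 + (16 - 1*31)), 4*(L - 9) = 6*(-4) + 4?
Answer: -9657005/4 ≈ -2.4143e+6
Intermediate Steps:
L = 4 (L = 9 + (6*(-4) + 4)/4 = 9 + (-24 + 4)/4 = 9 + (1/4)*(-20) = 9 - 5 = 4)
Y = 593/4 (Y = -9 + (24 - (4 + 51)*(2**2 + (16 - 1*31)))/4 = -9 + (24 - 55*(4 + (16 - 31)))/4 = -9 + (24 - 55*(4 - 15))/4 = -9 + (24 - 55*(-11))/4 = -9 + (24 - 1*(-605))/4 = -9 + (24 + 605)/4 = -9 + (1/4)*629 = -9 + 629/4 = 593/4 ≈ 148.25)
-16285*Y = -16285*593/4 = -9657005/4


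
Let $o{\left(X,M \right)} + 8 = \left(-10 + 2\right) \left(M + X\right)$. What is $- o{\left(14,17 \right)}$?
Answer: $256$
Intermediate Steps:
$o{\left(X,M \right)} = -8 - 8 M - 8 X$ ($o{\left(X,M \right)} = -8 + \left(-10 + 2\right) \left(M + X\right) = -8 - 8 \left(M + X\right) = -8 - \left(8 M + 8 X\right) = -8 - 8 M - 8 X$)
$- o{\left(14,17 \right)} = - (-8 - 136 - 112) = \left(-1\right) \left(-256\right) = 256$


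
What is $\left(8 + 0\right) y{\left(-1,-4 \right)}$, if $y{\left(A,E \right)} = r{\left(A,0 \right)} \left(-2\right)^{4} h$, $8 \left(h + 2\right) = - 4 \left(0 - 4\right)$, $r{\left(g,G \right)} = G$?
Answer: $0$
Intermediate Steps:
$h = 0$ ($h = -2 + \frac{\left(-4\right) \left(0 - 4\right)}{8} = -2 + \frac{\left(-4\right) \left(-4\right)}{8} = -2 + \frac{1}{8} \cdot 16 = -2 + 2 = 0$)
$y{\left(A,E \right)} = 0$ ($y{\left(A,E \right)} = 0 \left(-2\right)^{4} \cdot 0 = 0 \cdot 16 \cdot 0 = 0 \cdot 0 = 0$)
$\left(8 + 0\right) y{\left(-1,-4 \right)} = \left(8 + 0\right) 0 = 8 \cdot 0 = 0$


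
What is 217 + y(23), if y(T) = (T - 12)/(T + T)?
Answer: 9993/46 ≈ 217.24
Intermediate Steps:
y(T) = (-12 + T)/(2*T) (y(T) = (-12 + T)/((2*T)) = (-12 + T)*(1/(2*T)) = (-12 + T)/(2*T))
217 + y(23) = 217 + (½)*(-12 + 23)/23 = 217 + (½)*(1/23)*11 = 217 + 11/46 = 9993/46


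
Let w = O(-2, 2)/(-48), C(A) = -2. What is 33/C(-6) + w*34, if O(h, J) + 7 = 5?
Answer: -181/12 ≈ -15.083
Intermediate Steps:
O(h, J) = -2 (O(h, J) = -7 + 5 = -2)
w = 1/24 (w = -2/(-48) = -2*(-1/48) = 1/24 ≈ 0.041667)
33/C(-6) + w*34 = 33/(-2) + (1/24)*34 = 33*(-½) + 17/12 = -33/2 + 17/12 = -181/12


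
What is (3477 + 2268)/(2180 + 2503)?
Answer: 1915/1561 ≈ 1.2268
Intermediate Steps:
(3477 + 2268)/(2180 + 2503) = 5745/4683 = 5745*(1/4683) = 1915/1561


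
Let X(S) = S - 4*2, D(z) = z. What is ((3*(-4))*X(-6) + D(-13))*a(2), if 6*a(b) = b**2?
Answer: 310/3 ≈ 103.33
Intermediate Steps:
a(b) = b**2/6
X(S) = -8 + S (X(S) = S - 8 = -8 + S)
((3*(-4))*X(-6) + D(-13))*a(2) = ((3*(-4))*(-8 - 6) - 13)*((1/6)*2**2) = (-12*(-14) - 13)*((1/6)*4) = (168 - 13)*(2/3) = 155*(2/3) = 310/3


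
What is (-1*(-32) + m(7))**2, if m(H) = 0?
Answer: 1024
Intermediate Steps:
(-1*(-32) + m(7))**2 = (-1*(-32) + 0)**2 = (32 + 0)**2 = 32**2 = 1024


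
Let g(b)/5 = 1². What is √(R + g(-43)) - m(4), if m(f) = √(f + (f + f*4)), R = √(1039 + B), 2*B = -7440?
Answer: √(5 + I*√2681) - 2*√6 ≈ 0.44046 + 4.8487*I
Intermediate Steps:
B = -3720 (B = (½)*(-7440) = -3720)
g(b) = 5 (g(b) = 5*1² = 5*1 = 5)
R = I*√2681 (R = √(1039 - 3720) = √(-2681) = I*√2681 ≈ 51.778*I)
m(f) = √6*√f (m(f) = √(f + (f + 4*f)) = √(f + 5*f) = √(6*f) = √6*√f)
√(R + g(-43)) - m(4) = √(I*√2681 + 5) - √6*√4 = √(5 + I*√2681) - √6*2 = √(5 + I*√2681) - 2*√6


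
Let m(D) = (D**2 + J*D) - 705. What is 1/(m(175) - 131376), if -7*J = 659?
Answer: -1/117931 ≈ -8.4795e-6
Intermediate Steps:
J = -659/7 (J = -1/7*659 = -659/7 ≈ -94.143)
m(D) = -705 + D**2 - 659*D/7 (m(D) = (D**2 - 659*D/7) - 705 = -705 + D**2 - 659*D/7)
1/(m(175) - 131376) = 1/((-705 + 175**2 - 659/7*175) - 131376) = 1/((-705 + 30625 - 16475) - 131376) = 1/(13445 - 131376) = 1/(-117931) = -1/117931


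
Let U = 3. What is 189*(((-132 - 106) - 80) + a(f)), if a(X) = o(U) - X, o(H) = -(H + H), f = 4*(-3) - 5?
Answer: -58023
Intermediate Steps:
f = -17 (f = -12 - 5 = -17)
o(H) = -2*H
a(X) = -6 - X (a(X) = -2*3 - X = -6 - X)
189*(((-132 - 106) - 80) + a(f)) = 189*(((-132 - 106) - 80) + (-6 - 1*(-17))) = 189*((-238 - 80) + (-6 + 17)) = 189*(-318 + 11) = 189*(-307) = -58023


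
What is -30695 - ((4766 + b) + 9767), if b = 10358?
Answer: -55586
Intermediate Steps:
-30695 - ((4766 + b) + 9767) = -30695 - ((4766 + 10358) + 9767) = -30695 - (15124 + 9767) = -30695 - 1*24891 = -30695 - 24891 = -55586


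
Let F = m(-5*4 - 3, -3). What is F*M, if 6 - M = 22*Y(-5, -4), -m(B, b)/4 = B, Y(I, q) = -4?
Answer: 8648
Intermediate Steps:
m(B, b) = -4*B
M = 94 (M = 6 - 22*(-4) = 6 - 1*(-88) = 6 + 88 = 94)
F = 92 (F = -4*(-5*4 - 3) = -4*(-20 - 3) = -4*(-23) = 92)
F*M = 92*94 = 8648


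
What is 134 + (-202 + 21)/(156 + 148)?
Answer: 40555/304 ≈ 133.40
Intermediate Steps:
134 + (-202 + 21)/(156 + 148) = 134 - 181/304 = 40555/304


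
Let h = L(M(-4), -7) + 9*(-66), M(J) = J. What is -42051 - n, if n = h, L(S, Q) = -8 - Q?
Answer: -41456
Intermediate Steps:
h = -595 (h = (-8 - 1*(-7)) + 9*(-66) = (-8 + 7) - 594 = -1 - 594 = -595)
n = -595
-42051 - n = -42051 - 1*(-595) = -42051 + 595 = -41456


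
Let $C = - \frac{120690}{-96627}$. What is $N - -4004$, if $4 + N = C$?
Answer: $\frac{128876230}{32209} \approx 4001.3$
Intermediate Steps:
$C = \frac{40230}{32209}$ ($C = \left(-120690\right) \left(- \frac{1}{96627}\right) = \frac{40230}{32209} \approx 1.249$)
$N = - \frac{88606}{32209}$ ($N = -4 + \frac{40230}{32209} = - \frac{88606}{32209} \approx -2.751$)
$N - -4004 = - \frac{88606}{32209} - -4004 = - \frac{88606}{32209} + 4004 = \frac{128876230}{32209}$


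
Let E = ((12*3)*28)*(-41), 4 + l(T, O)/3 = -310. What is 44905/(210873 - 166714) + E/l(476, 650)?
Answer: 311217277/6932963 ≈ 44.890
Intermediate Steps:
l(T, O) = -942 (l(T, O) = -12 + 3*(-310) = -12 - 930 = -942)
E = -41328 (E = (36*28)*(-41) = 1008*(-41) = -41328)
44905/(210873 - 166714) + E/l(476, 650) = 44905/(210873 - 166714) - 41328/(-942) = 44905/44159 - 41328*(-1/942) = 44905*(1/44159) + 6888/157 = 44905/44159 + 6888/157 = 311217277/6932963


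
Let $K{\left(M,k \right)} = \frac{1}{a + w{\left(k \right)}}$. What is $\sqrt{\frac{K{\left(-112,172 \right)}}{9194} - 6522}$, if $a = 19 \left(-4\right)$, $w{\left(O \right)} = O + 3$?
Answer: $\frac{i \sqrt{600368189344154}}{303402} \approx 80.759 i$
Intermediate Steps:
$w{\left(O \right)} = 3 + O$
$a = -76$
$K{\left(M,k \right)} = \frac{1}{-73 + k}$ ($K{\left(M,k \right)} = \frac{1}{-76 + \left(3 + k\right)} = \frac{1}{-73 + k}$)
$\sqrt{\frac{K{\left(-112,172 \right)}}{9194} - 6522} = \sqrt{\frac{1}{\left(-73 + 172\right) 9194} - 6522} = \sqrt{\frac{1}{99} \cdot \frac{1}{9194} - 6522} = \sqrt{\frac{1}{910206} - 6522} = \sqrt{- \frac{5936363531}{910206}} = \frac{i \sqrt{600368189344154}}{303402}$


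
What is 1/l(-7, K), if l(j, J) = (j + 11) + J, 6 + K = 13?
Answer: 1/11 ≈ 0.090909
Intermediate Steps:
K = 7 (K = -6 + 13 = 7)
l(j, J) = 11 + J + j (l(j, J) = (11 + j) + J = 11 + J + j)
1/l(-7, K) = 1/(11 + 7 - 7) = 1/11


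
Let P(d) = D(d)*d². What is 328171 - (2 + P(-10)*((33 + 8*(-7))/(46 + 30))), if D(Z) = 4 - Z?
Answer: 6243261/19 ≈ 3.2859e+5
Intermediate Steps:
P(d) = d²*(4 - d) (P(d) = (4 - d)*d² = d²*(4 - d))
328171 - (2 + P(-10)*((33 + 8*(-7))/(46 + 30))) = 328171 - (2 + ((-10)²*(4 - 1*(-10)))*((33 + 8*(-7))/(46 + 30))) = 328171 - (2 + (100*(4 + 10))*((33 - 56)/76)) = 328171 - (2 + (100*14)*(-23*1/76)) = 328171 - (2 + 1400*(-23/76)) = 328171 - (2 - 8050/19) = 328171 - 1*(-8012/19) = 328171 + 8012/19 = 6243261/19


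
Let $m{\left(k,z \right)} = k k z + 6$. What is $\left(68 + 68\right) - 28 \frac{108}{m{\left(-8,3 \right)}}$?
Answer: $\frac{1328}{11} \approx 120.73$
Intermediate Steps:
$m{\left(k,z \right)} = 6 + z k^{2}$ ($m{\left(k,z \right)} = k^{2} z + 6 = z k^{2} + 6 = 6 + z k^{2}$)
$\left(68 + 68\right) - 28 \frac{108}{m{\left(-8,3 \right)}} = \left(68 + 68\right) - 28 \frac{108}{6 + 3 \left(-8\right)^{2}} = 136 - 28 \frac{108}{6 + 3 \cdot 64} = 136 - 28 \frac{108}{6 + 192} = 136 - 28 \cdot \frac{108}{198} = 136 - 28 \cdot 108 \cdot \frac{1}{198} = 136 - \frac{168}{11} = \frac{1328}{11}$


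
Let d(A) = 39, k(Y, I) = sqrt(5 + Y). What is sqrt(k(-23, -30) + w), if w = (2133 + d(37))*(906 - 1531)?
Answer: sqrt(-1357500 + 3*I*sqrt(2)) ≈ 0.e-3 + 1165.1*I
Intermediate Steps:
w = -1357500 (w = (2133 + 39)*(906 - 1531) = 2172*(-625) = -1357500)
sqrt(k(-23, -30) + w) = sqrt(sqrt(5 - 23) - 1357500) = sqrt(sqrt(-18) - 1357500) = sqrt(3*I*sqrt(2) - 1357500) = sqrt(-1357500 + 3*I*sqrt(2))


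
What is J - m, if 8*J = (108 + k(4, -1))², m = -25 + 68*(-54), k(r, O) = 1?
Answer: 41457/8 ≈ 5182.1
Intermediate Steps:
m = -3697 (m = -25 - 3672 = -3697)
J = 11881/8 (J = (108 + 1)²/8 = (⅛)*109² = (⅛)*11881 = 11881/8 ≈ 1485.1)
J - m = 11881/8 - 1*(-3697) = 11881/8 + 3697 = 41457/8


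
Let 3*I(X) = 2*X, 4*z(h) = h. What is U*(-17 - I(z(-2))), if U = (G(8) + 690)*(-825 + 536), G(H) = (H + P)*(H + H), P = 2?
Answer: 12282500/3 ≈ 4.0942e+6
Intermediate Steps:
z(h) = h/4
I(X) = 2*X/3 (I(X) = (2*X)/3 = 2*X/3)
G(H) = 2*H*(2 + H) (G(H) = (H + 2)*(H + H) = (2 + H)*(2*H) = 2*H*(2 + H))
U = -245650 (U = (2*8*(2 + 8) + 690)*(-825 + 536) = (2*8*10 + 690)*(-289) = (160 + 690)*(-289) = 850*(-289) = -245650)
U*(-17 - I(z(-2))) = -245650*(-17 - 2*(1/4)*(-2)/3) = -245650*(-17 - 2*(-1)/(3*2)) = -245650*(-17 - 1*(-1/3)) = -245650*(-17 + 1/3) = -245650*(-50/3) = 12282500/3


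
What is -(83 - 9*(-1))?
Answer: -92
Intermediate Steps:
-(83 - 9*(-1)) = -(83 + 9) = -1*92 = -92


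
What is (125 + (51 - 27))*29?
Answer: 4321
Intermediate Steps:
(125 + (51 - 27))*29 = (125 + 24)*29 = 149*29 = 4321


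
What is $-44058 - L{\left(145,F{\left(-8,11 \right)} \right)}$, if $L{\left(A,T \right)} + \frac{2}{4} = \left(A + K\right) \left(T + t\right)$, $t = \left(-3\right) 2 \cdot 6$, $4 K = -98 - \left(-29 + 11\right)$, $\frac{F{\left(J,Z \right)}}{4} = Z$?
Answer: $- \frac{90115}{2} \approx -45058.0$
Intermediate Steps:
$F{\left(J,Z \right)} = 4 Z$
$K = -20$ ($K = \frac{-98 - \left(-29 + 11\right)}{4} = \frac{-98 - -18}{4} = \frac{-98 + 18}{4} = \frac{1}{4} \left(-80\right) = -20$)
$t = -36$ ($t = \left(-6\right) 6 = -36$)
$L{\left(A,T \right)} = - \frac{1}{2} + \left(-36 + T\right) \left(-20 + A\right)$ ($L{\left(A,T \right)} = - \frac{1}{2} + \left(A - 20\right) \left(T - 36\right) = - \frac{1}{2} + \left(-20 + A\right) \left(-36 + T\right) = - \frac{1}{2} + \left(-36 + T\right) \left(-20 + A\right)$)
$-44058 - L{\left(145,F{\left(-8,11 \right)} \right)} = -44058 - \left(\frac{1439}{2} - 5220 - 20 \cdot 4 \cdot 11 + 145 \cdot 4 \cdot 11\right) = -44058 - \left(\frac{1439}{2} - 5220 - 880 + 145 \cdot 44\right) = -44058 - \left(\frac{1439}{2} - 5220 - 880 + 6380\right) = -44058 - \frac{1999}{2} = - \frac{90115}{2}$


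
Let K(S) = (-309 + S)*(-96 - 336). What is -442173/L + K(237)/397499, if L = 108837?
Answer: -57459353093/14420866221 ≈ -3.9845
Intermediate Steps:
K(S) = 133488 - 432*S (K(S) = (-309 + S)*(-432) = 133488 - 432*S)
-442173/L + K(237)/397499 = -442173/108837 + (133488 - 432*237)/397499 = -442173*1/108837 + (133488 - 102384)*(1/397499) = -147391/36279 + 31104*(1/397499) = -147391/36279 + 31104/397499 = -57459353093/14420866221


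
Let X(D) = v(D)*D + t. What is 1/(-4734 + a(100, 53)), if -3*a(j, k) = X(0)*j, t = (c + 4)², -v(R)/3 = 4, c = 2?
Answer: -1/5934 ≈ -0.00016852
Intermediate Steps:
v(R) = -12 (v(R) = -3*4 = -12)
t = 36 (t = (2 + 4)² = 6² = 36)
X(D) = 36 - 12*D (X(D) = -12*D + 36 = 36 - 12*D)
a(j, k) = -12*j (a(j, k) = -(36 - 12*0)*j/3 = -(36 + 0)*j/3 = -12*j)
1/(-4734 + a(100, 53)) = 1/(-4734 - 12*100) = 1/(-4734 - 1200) = 1/(-5934) = -1/5934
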